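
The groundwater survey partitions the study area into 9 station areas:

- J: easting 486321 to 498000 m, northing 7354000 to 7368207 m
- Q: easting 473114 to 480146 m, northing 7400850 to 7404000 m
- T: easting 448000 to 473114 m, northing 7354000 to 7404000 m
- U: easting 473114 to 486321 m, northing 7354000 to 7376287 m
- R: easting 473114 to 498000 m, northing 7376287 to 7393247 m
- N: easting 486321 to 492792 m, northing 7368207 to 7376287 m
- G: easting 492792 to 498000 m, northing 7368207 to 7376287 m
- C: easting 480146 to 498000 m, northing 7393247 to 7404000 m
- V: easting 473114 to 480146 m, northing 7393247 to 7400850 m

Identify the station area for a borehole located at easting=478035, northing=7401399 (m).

The point has easting = 478035 and northing = 7401399.
Only Q satisfies 473114 ≤ easting ≤ 480146 and 7400850 ≤ northing ≤ 7404000.

Q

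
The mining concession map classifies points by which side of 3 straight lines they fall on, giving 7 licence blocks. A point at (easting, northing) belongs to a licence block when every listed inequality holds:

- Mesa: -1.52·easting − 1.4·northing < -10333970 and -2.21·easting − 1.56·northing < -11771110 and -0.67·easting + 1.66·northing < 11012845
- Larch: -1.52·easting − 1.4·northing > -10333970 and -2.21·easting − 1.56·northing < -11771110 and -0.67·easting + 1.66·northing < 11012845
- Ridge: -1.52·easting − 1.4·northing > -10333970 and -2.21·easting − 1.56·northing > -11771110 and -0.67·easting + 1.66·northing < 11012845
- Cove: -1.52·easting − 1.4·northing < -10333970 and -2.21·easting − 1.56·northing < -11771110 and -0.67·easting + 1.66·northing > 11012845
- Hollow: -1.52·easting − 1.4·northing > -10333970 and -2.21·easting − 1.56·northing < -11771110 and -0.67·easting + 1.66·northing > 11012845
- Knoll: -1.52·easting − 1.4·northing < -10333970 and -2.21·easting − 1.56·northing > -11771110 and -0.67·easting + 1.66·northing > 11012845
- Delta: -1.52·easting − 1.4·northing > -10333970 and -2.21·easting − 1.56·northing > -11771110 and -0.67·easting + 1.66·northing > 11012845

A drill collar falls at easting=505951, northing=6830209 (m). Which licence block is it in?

-1.52·505951 − 1.4·6830209 = -10331338.120, which is > -10333970
-2.21·505951 − 1.56·6830209 = -11773277.750, which is < -11771110
-0.67·505951 + 1.66·6830209 = 10999159.770, which is < 11012845
This sign pattern matches Larch.

Larch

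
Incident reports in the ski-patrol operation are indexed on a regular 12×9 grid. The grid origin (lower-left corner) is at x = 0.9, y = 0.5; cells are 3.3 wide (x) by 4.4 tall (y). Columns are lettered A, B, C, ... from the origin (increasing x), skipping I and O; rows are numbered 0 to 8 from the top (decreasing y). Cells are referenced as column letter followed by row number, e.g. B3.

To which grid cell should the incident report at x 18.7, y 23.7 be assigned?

F3

Column index: ⌊(18.7 − 0.9) / 3.3⌋ = ⌊5.394⌋ = 5 → column F
Row offset from origin: ⌊(23.7 − 0.5) / 4.4⌋ = ⌊5.273⌋ = 5 → row 3 (counted from top)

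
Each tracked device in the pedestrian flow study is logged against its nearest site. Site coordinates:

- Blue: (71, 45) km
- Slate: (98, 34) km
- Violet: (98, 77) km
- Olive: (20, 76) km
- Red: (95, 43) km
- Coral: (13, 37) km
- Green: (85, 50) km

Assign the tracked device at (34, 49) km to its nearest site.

Coral

Squared distances to each site:
Blue: 1385.000; Slate: 4321.000; Violet: 4880.000; Olive: 925.000; Red: 3757.000; Coral: 585.000; Green: 2602.000.
Minimum at Coral.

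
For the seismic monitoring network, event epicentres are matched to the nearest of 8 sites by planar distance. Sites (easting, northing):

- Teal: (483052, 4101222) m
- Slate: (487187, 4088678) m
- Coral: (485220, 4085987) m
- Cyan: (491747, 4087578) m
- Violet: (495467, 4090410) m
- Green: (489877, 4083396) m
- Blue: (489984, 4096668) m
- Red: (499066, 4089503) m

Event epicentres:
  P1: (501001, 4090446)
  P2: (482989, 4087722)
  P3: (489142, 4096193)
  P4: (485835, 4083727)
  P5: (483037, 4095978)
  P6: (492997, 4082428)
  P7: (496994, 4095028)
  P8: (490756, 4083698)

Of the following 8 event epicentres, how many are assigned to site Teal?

P1 → Red
P2 → Coral
P3 → Blue
P4 → Coral
P5 → Teal
P6 → Green
P7 → Violet
P8 → Green
1 of the 8 goes to Teal.

1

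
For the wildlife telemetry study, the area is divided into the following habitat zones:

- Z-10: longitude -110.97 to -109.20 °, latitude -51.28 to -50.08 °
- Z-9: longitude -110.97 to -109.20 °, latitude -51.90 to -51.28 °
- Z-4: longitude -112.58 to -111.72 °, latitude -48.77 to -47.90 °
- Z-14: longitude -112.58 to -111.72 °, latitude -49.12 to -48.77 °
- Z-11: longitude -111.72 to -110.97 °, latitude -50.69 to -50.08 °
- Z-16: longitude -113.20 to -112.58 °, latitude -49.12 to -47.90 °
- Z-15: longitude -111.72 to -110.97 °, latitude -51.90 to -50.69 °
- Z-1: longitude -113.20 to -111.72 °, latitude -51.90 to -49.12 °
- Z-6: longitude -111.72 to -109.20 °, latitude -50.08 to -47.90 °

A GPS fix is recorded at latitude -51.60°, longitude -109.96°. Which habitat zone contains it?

The point has longitude = -109.96 and latitude = -51.60.
Only Z-9 satisfies -110.97 ≤ longitude ≤ -109.20 and -51.90 ≤ latitude ≤ -51.28.

Z-9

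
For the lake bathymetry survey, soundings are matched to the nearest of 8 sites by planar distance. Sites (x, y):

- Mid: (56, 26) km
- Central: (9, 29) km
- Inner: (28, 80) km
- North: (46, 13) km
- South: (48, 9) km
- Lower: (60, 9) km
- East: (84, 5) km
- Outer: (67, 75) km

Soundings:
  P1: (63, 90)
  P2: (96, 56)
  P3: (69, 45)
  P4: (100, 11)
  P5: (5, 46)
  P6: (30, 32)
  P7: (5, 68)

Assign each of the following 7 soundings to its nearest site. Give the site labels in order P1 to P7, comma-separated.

Outer, Outer, Mid, East, Central, Central, Inner

P1 → Outer (d²=241.00)
P2 → Outer (d²=1202.00)
P3 → Mid (d²=530.00)
P4 → East (d²=292.00)
P5 → Central (d²=305.00)
P6 → Central (d²=450.00)
P7 → Inner (d²=673.00)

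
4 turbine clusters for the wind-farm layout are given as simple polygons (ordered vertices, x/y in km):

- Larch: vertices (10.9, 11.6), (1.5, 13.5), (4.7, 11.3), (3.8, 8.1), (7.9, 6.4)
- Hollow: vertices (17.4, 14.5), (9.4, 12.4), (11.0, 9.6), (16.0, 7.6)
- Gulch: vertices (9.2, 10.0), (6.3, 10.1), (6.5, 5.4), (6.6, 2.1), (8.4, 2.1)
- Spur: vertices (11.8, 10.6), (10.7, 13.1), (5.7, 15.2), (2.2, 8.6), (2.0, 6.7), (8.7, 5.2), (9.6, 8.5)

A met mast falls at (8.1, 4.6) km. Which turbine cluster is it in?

Cast a ray rightward from (8.1, 4.6). For each polygon, the edges (by vertex number in listed order) whose endpoints lie on opposite sides of y = 4.6, where each meets that height, and whether that is right or left of the point:
Larch: no edge straddles that height → 0 crossings.
Hollow: no edge straddles that height → 0 crossings.
Gulch: 3–4 at x≈6.52 (left), 5–1 at x≈8.65 (right) → 1 crossing.
Spur: no edge straddles that height → 0 crossings.
Only Gulch has an odd count, so the point is inside Gulch.

Gulch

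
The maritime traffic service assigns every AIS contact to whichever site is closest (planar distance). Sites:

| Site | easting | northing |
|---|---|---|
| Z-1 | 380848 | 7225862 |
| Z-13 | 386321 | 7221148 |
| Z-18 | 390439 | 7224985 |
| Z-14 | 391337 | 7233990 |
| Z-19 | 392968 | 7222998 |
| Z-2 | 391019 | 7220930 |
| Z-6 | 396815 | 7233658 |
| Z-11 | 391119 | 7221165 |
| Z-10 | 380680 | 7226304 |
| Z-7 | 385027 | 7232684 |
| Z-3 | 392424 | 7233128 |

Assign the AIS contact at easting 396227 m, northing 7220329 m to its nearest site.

Z-19

Squared distances to each site:
Z-1: 267127730.000; Z-13: 98799597.000; Z-18: 55179280.000; Z-14: 210535021.000; Z-19: 17744642.000; Z-2: 27484465.000; Z-6: 178007985.000; Z-11: 26790560.000; Z-10: 277409834.000; Z-7: 278086025.000; Z-3: 178277210.000.
Minimum at Z-19.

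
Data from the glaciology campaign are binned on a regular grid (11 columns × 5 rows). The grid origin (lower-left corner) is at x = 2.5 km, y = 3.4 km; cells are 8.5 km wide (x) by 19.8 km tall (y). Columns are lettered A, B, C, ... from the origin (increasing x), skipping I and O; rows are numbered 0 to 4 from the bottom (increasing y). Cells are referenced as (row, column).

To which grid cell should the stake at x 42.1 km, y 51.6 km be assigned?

Column index: ⌊(42.1 − 2.5) / 8.5⌋ = ⌊4.659⌋ = 4 → column E
Row offset from origin: ⌊(51.6 − 3.4) / 19.8⌋ = ⌊2.434⌋ = 2 → row 2

(2, E)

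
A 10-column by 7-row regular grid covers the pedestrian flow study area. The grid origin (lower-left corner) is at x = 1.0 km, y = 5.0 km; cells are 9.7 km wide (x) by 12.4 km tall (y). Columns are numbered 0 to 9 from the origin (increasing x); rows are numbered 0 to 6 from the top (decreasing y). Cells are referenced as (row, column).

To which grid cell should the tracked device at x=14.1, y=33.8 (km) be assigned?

(4, 1)

Column index: ⌊(14.1 − 1.0) / 9.7⌋ = ⌊1.351⌋ = 1
Row offset from origin: ⌊(33.8 − 5.0) / 12.4⌋ = ⌊2.323⌋ = 2 → row 4 (counted from top)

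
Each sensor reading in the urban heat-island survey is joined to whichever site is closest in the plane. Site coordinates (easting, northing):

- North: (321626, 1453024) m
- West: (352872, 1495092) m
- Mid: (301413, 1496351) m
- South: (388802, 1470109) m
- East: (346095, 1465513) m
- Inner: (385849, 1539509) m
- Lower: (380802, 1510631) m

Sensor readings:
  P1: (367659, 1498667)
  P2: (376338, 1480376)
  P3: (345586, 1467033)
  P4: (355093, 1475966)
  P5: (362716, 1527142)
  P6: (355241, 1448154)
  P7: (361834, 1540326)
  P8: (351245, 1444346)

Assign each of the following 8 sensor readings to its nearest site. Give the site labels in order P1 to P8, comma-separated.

P1 → West (d²=231435994.00)
P2 → South (d²=260762585.00)
P3 → East (d²=2569481.00)
P4 → East (d²=190229213.00)
P5 → Lower (d²=599716517.00)
P6 → East (d²=384984197.00)
P7 → Inner (d²=577387714.00)
P8 → East (d²=474564389.00)

West, South, East, East, Lower, East, Inner, East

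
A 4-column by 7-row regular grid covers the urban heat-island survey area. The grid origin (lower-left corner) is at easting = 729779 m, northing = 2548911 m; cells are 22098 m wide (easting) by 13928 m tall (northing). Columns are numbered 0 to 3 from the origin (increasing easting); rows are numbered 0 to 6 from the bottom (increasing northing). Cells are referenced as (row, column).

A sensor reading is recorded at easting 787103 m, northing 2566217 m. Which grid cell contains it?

Column index: ⌊(787103 − 729779) / 22098⌋ = ⌊2.594⌋ = 2
Row offset from origin: ⌊(2566217 − 2548911) / 13928⌋ = ⌊1.243⌋ = 1 → row 1

(1, 2)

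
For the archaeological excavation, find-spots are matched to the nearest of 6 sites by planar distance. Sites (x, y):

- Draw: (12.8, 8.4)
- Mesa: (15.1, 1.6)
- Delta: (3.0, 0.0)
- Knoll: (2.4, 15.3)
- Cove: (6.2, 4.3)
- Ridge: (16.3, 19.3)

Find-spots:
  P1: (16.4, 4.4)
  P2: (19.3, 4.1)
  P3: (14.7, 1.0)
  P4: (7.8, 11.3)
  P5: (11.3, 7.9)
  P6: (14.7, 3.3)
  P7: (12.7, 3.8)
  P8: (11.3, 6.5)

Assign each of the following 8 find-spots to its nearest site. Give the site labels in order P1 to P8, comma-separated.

P1 → Mesa (d²=9.53)
P2 → Mesa (d²=23.89)
P3 → Mesa (d²=0.52)
P4 → Draw (d²=33.41)
P5 → Draw (d²=2.50)
P6 → Mesa (d²=3.05)
P7 → Mesa (d²=10.60)
P8 → Draw (d²=5.86)

Mesa, Mesa, Mesa, Draw, Draw, Mesa, Mesa, Draw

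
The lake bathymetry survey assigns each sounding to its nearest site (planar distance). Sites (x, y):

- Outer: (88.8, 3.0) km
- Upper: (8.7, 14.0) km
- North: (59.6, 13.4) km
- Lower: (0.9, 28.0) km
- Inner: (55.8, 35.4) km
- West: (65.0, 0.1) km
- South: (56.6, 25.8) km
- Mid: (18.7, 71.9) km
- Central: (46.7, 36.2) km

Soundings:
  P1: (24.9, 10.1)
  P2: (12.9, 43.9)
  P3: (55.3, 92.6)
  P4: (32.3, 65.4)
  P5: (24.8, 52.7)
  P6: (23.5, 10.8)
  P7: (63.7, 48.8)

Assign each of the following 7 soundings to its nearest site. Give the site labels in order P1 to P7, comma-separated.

Upper, Lower, Mid, Mid, Mid, Upper, Inner

P1 → Upper (d²=277.65)
P2 → Lower (d²=396.81)
P3 → Mid (d²=1768.05)
P4 → Mid (d²=227.21)
P5 → Mid (d²=405.85)
P6 → Upper (d²=229.28)
P7 → Inner (d²=241.97)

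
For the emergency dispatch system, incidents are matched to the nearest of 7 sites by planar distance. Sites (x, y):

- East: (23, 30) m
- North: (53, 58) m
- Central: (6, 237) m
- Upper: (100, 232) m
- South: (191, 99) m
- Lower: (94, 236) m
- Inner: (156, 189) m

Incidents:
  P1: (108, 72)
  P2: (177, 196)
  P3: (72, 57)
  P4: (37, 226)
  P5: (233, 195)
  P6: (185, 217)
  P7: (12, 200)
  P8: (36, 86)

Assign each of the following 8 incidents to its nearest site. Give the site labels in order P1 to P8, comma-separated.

P1 → North (d²=3221.00)
P2 → Inner (d²=490.00)
P3 → North (d²=362.00)
P4 → Central (d²=1082.00)
P5 → Inner (d²=5965.00)
P6 → Inner (d²=1625.00)
P7 → Central (d²=1405.00)
P8 → North (d²=1073.00)

North, Inner, North, Central, Inner, Inner, Central, North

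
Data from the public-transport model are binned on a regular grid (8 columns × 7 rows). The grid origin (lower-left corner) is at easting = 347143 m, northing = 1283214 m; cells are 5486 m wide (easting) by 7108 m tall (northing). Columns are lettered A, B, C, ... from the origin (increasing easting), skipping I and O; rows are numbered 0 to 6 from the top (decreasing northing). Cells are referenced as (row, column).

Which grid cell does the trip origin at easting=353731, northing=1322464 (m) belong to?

Column index: ⌊(353731 − 347143) / 5486⌋ = ⌊1.201⌋ = 1 → column B
Row offset from origin: ⌊(1322464 − 1283214) / 7108⌋ = ⌊5.522⌋ = 5 → row 1 (counted from top)

(1, B)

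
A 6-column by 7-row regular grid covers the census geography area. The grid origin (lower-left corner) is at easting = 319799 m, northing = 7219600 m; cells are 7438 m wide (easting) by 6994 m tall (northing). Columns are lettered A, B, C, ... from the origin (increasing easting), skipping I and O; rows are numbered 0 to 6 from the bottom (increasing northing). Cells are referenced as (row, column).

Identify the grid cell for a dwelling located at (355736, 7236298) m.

(2, E)

Column index: ⌊(355736 − 319799) / 7438⌋ = ⌊4.832⌋ = 4 → column E
Row offset from origin: ⌊(7236298 − 7219600) / 6994⌋ = ⌊2.387⌋ = 2 → row 2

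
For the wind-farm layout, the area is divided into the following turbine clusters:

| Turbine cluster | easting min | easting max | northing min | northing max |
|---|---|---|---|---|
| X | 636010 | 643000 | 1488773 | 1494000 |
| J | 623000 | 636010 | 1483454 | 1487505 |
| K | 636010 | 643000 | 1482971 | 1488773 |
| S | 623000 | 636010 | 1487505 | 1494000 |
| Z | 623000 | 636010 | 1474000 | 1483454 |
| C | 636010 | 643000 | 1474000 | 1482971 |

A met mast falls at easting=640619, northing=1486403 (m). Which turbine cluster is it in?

The point has easting = 640619 and northing = 1486403.
Only K satisfies 636010 ≤ easting ≤ 643000 and 1482971 ≤ northing ≤ 1488773.

K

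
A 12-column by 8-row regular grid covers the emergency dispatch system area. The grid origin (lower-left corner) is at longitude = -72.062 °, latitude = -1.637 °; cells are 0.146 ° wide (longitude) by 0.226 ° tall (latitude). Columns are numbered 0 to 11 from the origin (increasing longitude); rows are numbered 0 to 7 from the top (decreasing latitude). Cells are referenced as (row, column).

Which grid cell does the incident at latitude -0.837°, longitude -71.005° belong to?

(4, 7)

Column index: ⌊(-71.005 − -72.062) / 0.146⌋ = ⌊7.240⌋ = 7
Row offset from origin: ⌊(-0.837 − -1.637) / 0.226⌋ = ⌊3.540⌋ = 3 → row 4 (counted from top)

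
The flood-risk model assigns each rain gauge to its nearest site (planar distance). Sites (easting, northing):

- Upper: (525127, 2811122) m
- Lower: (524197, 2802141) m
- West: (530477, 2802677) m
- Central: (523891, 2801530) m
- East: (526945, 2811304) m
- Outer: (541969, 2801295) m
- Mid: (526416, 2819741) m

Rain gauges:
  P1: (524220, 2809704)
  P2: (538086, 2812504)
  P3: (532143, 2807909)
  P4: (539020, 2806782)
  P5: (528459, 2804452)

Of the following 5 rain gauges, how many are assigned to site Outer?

1

P1 → Upper
P2 → East
P3 → West
P4 → Outer
P5 → West
1 of the 5 goes to Outer.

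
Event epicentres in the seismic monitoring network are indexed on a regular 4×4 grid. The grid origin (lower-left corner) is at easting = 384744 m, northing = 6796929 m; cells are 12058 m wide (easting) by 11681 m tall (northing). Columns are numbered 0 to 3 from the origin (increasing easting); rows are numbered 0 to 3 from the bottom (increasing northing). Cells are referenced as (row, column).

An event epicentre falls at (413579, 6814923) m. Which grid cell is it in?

Column index: ⌊(413579 − 384744) / 12058⌋ = ⌊2.391⌋ = 2
Row offset from origin: ⌊(6814923 − 6796929) / 11681⌋ = ⌊1.540⌋ = 1 → row 1

(1, 2)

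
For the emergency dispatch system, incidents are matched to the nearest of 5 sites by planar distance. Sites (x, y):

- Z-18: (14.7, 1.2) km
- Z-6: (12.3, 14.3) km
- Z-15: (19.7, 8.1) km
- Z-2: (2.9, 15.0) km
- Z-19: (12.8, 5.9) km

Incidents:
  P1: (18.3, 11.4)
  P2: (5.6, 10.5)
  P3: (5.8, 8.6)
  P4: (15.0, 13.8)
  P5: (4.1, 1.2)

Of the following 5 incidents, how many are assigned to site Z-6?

1

P1 → Z-15
P2 → Z-2
P3 → Z-2
P4 → Z-6
P5 → Z-19
1 of the 5 goes to Z-6.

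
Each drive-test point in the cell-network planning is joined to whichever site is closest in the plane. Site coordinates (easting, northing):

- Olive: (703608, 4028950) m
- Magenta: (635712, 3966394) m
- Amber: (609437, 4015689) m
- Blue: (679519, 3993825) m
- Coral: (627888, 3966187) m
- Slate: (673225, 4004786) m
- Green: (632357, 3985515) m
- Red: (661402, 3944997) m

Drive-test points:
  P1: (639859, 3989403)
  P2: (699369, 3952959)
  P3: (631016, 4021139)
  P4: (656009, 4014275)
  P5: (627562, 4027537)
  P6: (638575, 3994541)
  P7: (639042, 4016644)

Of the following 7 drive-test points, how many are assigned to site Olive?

P1 → Green
P2 → Red
P3 → Amber
P4 → Slate
P5 → Amber
P6 → Green
P7 → Amber
0 of the 7 go to Olive.

0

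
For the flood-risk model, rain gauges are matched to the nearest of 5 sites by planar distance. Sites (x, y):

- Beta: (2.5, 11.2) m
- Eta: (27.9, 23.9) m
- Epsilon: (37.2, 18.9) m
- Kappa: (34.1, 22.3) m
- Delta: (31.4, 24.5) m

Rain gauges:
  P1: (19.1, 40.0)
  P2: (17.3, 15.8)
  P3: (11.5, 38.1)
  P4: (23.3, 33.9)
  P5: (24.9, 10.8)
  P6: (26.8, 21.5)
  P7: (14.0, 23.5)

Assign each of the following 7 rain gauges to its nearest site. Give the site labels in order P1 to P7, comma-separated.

P1 → Eta (d²=336.65)
P2 → Eta (d²=177.97)
P3 → Eta (d²=470.60)
P4 → Eta (d²=121.16)
P5 → Eta (d²=180.61)
P6 → Eta (d²=6.97)
P7 → Eta (d²=193.37)

Eta, Eta, Eta, Eta, Eta, Eta, Eta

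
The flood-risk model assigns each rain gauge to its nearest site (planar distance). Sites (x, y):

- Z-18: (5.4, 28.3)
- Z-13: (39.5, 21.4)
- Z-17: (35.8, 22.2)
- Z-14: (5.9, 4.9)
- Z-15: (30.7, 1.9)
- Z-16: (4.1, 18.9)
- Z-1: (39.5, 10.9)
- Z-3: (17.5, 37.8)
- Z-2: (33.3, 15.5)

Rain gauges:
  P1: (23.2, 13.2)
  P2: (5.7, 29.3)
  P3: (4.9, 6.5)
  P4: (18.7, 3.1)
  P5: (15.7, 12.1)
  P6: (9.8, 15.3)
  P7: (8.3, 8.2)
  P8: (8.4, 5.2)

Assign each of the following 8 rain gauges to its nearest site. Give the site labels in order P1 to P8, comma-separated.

Z-2, Z-18, Z-14, Z-15, Z-14, Z-16, Z-14, Z-14

P1 → Z-2 (d²=107.30)
P2 → Z-18 (d²=1.09)
P3 → Z-14 (d²=3.56)
P4 → Z-15 (d²=145.44)
P5 → Z-14 (d²=147.88)
P6 → Z-16 (d²=45.45)
P7 → Z-14 (d²=16.65)
P8 → Z-14 (d²=6.34)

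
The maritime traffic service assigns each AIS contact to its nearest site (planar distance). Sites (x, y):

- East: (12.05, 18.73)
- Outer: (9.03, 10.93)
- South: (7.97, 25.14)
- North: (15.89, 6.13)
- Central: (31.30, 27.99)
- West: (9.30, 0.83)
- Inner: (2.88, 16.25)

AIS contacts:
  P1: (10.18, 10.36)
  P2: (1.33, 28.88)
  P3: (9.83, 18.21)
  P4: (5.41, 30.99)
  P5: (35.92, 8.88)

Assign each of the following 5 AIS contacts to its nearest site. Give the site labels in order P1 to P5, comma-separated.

P1 → Outer (d²=1.65)
P2 → South (d²=58.08)
P3 → East (d²=5.20)
P4 → South (d²=40.78)
P5 → Central (d²=386.54)

Outer, South, East, South, Central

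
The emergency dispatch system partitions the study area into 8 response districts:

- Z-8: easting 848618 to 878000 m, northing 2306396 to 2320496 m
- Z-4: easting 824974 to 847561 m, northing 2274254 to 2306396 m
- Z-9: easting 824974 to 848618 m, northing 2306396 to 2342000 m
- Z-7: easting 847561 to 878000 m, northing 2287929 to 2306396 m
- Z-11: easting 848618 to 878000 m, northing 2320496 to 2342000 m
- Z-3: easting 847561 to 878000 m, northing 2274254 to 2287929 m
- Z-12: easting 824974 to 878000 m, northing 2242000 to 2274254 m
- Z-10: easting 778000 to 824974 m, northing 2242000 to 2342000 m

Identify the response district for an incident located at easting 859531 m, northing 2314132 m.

Z-8

The point has easting = 859531 and northing = 2314132.
Only Z-8 satisfies 848618 ≤ easting ≤ 878000 and 2306396 ≤ northing ≤ 2320496.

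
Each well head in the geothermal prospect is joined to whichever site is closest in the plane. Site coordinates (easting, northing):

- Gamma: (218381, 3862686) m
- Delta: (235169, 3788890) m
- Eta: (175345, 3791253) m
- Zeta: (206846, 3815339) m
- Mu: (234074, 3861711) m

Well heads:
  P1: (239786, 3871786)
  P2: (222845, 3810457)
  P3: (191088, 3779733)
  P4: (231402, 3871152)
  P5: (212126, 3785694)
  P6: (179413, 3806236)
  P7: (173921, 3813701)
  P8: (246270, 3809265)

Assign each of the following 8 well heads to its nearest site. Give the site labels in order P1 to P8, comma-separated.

P1 → Mu (d²=134132569.00)
P2 → Zeta (d²=279801925.00)
P3 → Eta (d²=380552449.00)
P4 → Mu (d²=96272065.00)
P5 → Delta (d²=541194265.00)
P6 → Eta (d²=241038913.00)
P7 → Eta (d²=505940480.00)
P8 → Delta (d²=538372826.00)

Mu, Zeta, Eta, Mu, Delta, Eta, Eta, Delta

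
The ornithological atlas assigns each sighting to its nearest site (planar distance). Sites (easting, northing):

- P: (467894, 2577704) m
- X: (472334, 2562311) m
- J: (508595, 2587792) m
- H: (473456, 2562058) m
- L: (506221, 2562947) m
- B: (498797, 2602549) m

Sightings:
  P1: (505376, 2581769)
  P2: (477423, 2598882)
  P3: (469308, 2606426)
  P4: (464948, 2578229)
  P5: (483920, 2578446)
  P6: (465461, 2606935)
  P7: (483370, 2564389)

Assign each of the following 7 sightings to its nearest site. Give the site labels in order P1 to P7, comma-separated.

P1 → J (d²=46638490.00)
P2 → B (d²=470294765.00)
P3 → P (d²=826952680.00)
P4 → P (d²=8954541.00)
P5 → P (d²=257383240.00)
P6 → P (d²=860370850.00)
P7 → H (d²=103720957.00)

J, B, P, P, P, P, H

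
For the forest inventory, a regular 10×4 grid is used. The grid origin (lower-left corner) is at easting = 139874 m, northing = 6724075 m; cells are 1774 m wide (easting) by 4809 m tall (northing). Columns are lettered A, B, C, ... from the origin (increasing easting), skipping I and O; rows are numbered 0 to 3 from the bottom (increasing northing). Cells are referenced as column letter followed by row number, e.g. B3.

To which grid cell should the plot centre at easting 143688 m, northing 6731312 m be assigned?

C1

Column index: ⌊(143688 − 139874) / 1774⌋ = ⌊2.150⌋ = 2 → column C
Row offset from origin: ⌊(6731312 − 6724075) / 4809⌋ = ⌊1.505⌋ = 1 → row 1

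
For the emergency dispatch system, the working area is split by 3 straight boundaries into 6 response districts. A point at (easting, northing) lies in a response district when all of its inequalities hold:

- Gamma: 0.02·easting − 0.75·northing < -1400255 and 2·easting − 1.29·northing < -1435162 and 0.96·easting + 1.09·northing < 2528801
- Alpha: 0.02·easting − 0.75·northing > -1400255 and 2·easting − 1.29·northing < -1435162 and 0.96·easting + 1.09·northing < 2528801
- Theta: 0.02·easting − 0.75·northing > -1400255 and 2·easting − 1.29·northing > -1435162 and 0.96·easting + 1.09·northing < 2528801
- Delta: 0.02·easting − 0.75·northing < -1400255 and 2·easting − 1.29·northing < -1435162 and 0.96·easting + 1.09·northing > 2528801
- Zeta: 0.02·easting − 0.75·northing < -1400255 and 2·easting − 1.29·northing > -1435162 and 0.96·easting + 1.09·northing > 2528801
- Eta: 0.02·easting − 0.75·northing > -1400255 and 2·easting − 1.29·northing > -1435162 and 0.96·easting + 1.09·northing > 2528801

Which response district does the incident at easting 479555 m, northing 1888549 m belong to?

Gamma

0.02·479555 − 0.75·1888549 = -1406820.650, which is < -1400255
2·479555 − 1.29·1888549 = -1477118.210, which is < -1435162
0.96·479555 + 1.09·1888549 = 2518891.210, which is < 2528801
This sign pattern matches Gamma.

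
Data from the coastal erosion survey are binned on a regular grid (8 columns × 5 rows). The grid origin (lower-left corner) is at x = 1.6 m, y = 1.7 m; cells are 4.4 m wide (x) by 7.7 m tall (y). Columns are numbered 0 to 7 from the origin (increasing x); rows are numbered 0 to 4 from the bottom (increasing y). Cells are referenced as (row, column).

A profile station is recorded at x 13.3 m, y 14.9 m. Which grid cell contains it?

(1, 2)

Column index: ⌊(13.3 − 1.6) / 4.4⌋ = ⌊2.659⌋ = 2
Row offset from origin: ⌊(14.9 − 1.7) / 7.7⌋ = ⌊1.714⌋ = 1 → row 1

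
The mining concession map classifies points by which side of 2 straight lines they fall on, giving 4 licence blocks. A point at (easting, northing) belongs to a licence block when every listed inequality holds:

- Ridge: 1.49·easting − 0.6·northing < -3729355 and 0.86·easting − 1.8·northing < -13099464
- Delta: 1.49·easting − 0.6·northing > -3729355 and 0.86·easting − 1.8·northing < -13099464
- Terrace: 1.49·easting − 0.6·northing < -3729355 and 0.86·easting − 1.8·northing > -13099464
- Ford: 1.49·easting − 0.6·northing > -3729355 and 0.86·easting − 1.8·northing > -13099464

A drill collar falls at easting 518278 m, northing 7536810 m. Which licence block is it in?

1.49·518278 − 0.6·7536810 = -3749851.780, which is < -3729355
0.86·518278 − 1.8·7536810 = -13120538.920, which is < -13099464
This sign pattern matches Ridge.

Ridge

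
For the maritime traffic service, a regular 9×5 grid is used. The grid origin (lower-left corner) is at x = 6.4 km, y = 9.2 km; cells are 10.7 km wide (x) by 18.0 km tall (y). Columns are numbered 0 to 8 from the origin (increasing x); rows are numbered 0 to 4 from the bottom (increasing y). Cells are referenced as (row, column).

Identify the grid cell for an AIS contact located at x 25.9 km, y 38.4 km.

Column index: ⌊(25.9 − 6.4) / 10.7⌋ = ⌊1.822⌋ = 1
Row offset from origin: ⌊(38.4 − 9.2) / 18.0⌋ = ⌊1.622⌋ = 1 → row 1

(1, 1)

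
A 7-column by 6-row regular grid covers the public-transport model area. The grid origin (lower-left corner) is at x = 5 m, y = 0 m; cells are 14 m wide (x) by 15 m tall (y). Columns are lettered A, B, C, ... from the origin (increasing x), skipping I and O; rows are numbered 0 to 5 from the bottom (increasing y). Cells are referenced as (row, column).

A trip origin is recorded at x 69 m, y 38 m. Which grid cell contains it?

(2, E)

Column index: ⌊(69 − 5) / 14⌋ = ⌊4.571⌋ = 4 → column E
Row offset from origin: ⌊(38 − 0) / 15⌋ = ⌊2.533⌋ = 2 → row 2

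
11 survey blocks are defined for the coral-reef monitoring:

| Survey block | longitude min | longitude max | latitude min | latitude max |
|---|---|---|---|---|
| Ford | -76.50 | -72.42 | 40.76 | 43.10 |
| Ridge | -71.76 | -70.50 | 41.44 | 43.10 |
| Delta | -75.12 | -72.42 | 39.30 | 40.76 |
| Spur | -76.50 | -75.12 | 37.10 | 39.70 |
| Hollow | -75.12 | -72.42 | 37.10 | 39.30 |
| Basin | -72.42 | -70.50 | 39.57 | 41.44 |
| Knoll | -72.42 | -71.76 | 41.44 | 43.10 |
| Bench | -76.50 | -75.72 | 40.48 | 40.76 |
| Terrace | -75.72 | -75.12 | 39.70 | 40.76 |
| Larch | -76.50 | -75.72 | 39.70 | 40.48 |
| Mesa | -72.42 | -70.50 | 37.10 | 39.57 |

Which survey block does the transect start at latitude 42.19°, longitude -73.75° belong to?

The point has longitude = -73.75 and latitude = 42.19.
Only Ford satisfies -76.50 ≤ longitude ≤ -72.42 and 40.76 ≤ latitude ≤ 43.10.

Ford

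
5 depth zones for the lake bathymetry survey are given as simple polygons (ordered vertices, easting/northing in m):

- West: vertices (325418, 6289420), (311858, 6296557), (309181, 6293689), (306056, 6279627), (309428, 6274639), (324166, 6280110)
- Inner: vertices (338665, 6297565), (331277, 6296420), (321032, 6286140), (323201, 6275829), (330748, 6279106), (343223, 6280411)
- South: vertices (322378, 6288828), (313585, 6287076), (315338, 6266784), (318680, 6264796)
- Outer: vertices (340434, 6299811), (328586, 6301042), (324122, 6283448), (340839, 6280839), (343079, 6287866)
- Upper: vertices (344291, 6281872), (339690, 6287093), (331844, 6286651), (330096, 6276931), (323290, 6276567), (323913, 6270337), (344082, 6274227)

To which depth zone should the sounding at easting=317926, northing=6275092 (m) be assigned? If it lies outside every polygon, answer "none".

Cast a ray rightward from (317926, 6275092). For each polygon, the edges (by vertex number in listed order) whose endpoints lie on opposite sides of northing = 6275092, where each meets that height, and whether that is right or left of the point:
West: 4–5 at easting≈309121.8 (left), 5–6 at easting≈310648.3 (left) → 0 crossings.
Inner: no edge straddles that height → 0 crossings.
South: 2–3 at easting≈314620.3 (left), 4–1 at easting≈320264.3 (right) → 1 crossing.
Outer: no edge straddles that height → 0 crossings.
Upper: 5–6 at easting≈323437.5 (right), 7–1 at easting≈344105.6 (right) → 2 crossings.
Only South has an odd count, so the point is inside South.

South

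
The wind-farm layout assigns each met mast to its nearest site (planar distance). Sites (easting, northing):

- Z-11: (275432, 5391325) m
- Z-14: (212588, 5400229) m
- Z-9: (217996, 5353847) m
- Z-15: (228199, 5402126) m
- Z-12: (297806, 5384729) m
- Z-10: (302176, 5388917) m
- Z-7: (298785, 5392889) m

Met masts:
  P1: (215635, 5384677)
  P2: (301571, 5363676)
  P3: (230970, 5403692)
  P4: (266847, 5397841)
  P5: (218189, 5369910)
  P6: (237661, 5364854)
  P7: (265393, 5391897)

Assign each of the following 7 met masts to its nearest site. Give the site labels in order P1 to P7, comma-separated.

P1 → Z-14 (d²=251148913.00)
P2 → Z-12 (d²=457404034.00)
P3 → Z-15 (d²=10130797.00)
P4 → Z-11 (d²=116160481.00)
P5 → Z-9 (d²=258057218.00)
P6 → Z-9 (d²=507866274.00)
P7 → Z-11 (d²=101108705.00)

Z-14, Z-12, Z-15, Z-11, Z-9, Z-9, Z-11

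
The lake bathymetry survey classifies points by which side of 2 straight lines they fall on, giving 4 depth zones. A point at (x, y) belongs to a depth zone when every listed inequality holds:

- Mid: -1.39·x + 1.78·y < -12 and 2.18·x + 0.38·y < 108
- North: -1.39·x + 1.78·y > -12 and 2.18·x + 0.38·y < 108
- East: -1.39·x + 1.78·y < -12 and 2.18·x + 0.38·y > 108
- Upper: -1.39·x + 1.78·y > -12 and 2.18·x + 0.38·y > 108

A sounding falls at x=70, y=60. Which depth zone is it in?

Upper

-1.39·70 + 1.78·60 = 9.500, which is > -12
2.18·70 + 0.38·60 = 175.400, which is > 108
This sign pattern matches Upper.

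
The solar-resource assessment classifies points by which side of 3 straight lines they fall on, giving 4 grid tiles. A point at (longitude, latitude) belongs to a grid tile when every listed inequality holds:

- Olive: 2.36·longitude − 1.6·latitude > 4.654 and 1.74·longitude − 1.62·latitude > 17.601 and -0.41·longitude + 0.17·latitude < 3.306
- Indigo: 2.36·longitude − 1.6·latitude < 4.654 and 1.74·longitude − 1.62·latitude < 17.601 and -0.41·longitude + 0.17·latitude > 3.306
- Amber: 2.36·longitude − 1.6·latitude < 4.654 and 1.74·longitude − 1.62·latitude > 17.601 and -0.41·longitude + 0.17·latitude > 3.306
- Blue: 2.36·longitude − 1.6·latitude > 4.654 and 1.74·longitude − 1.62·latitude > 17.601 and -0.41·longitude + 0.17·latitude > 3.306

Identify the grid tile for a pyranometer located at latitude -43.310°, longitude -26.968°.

2.36·-26.968 − 1.6·-43.310 = 5.652, which is > 4.654
1.74·-26.968 − 1.62·-43.310 = 23.238, which is > 17.601
-0.41·-26.968 + 0.17·-43.310 = 3.694, which is > 3.306
This sign pattern matches Blue.

Blue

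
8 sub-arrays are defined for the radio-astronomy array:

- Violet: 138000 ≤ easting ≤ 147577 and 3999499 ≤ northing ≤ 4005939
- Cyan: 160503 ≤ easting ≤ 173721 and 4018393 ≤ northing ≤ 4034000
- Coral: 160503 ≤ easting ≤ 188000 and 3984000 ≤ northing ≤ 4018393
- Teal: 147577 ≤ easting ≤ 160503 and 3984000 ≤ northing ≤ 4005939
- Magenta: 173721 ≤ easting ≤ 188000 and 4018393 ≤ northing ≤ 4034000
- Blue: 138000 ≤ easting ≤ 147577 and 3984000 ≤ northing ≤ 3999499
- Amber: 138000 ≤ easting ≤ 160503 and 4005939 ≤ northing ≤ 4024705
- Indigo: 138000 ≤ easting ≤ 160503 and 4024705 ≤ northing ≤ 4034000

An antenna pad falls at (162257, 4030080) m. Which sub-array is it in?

The point has easting = 162257 and northing = 4030080.
Only Cyan satisfies 160503 ≤ easting ≤ 173721 and 4018393 ≤ northing ≤ 4034000.

Cyan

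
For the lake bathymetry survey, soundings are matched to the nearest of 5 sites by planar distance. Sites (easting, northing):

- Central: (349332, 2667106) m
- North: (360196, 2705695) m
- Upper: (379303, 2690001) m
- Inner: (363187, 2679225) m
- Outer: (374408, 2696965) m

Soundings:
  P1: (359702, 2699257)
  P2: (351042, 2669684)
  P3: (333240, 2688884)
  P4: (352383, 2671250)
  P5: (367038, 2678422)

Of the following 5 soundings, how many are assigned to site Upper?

0

P1 → North
P2 → Central
P3 → Central
P4 → Central
P5 → Inner
0 of the 5 go to Upper.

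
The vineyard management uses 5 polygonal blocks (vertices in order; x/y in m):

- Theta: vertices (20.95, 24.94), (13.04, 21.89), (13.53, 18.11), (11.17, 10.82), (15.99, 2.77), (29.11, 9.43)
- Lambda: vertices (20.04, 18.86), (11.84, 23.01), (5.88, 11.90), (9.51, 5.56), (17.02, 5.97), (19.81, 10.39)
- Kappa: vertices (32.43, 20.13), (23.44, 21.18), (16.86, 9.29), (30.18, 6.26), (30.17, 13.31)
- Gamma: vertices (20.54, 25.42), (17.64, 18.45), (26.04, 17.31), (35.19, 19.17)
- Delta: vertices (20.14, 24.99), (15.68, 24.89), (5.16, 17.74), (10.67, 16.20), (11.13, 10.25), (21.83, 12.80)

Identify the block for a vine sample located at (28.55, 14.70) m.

Kappa

Cast a ray rightward from (28.55, 14.70). For each polygon, the edges (by vertex number in listed order) whose endpoints lie on opposite sides of y = 14.70, where each meets that height, and whether that is right or left of the point:
Theta: 3–4 at x≈12.426 (left), 6–1 at x≈26.337 (left) → 0 crossings.
Lambda: 2–3 at x≈7.382 (left), 6–1 at x≈19.927 (left) → 0 crossings.
Kappa: 2–3 at x≈19.854 (left), 5–1 at x≈30.631 (right) → 1 crossing.
Gamma: no edge straddles that height → 0 crossings.
Delta: 4–5 at x≈10.786 (left), 6–1 at x≈21.567 (left) → 0 crossings.
Only Kappa has an odd count, so the point is inside Kappa.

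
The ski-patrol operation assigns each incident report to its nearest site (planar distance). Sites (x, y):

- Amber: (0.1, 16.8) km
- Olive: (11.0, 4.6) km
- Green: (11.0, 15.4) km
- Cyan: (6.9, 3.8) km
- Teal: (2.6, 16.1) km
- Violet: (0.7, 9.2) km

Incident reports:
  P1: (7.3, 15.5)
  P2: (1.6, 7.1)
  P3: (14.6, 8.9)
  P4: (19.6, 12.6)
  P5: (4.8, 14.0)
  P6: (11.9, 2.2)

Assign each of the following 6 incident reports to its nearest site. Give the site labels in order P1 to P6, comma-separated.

Green, Violet, Olive, Green, Teal, Olive

P1 → Green (d²=13.70)
P2 → Violet (d²=5.22)
P3 → Olive (d²=31.45)
P4 → Green (d²=81.80)
P5 → Teal (d²=9.25)
P6 → Olive (d²=6.57)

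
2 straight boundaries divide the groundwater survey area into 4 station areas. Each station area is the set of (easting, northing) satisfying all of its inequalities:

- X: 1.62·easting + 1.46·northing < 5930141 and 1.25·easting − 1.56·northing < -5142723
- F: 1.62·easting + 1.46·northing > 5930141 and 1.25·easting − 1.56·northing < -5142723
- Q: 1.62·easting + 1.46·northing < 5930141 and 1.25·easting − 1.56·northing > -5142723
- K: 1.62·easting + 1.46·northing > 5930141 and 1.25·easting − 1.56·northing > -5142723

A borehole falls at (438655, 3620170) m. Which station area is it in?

K

1.62·438655 + 1.46·3620170 = 5996069.300, which is > 5930141
1.25·438655 − 1.56·3620170 = -5099146.450, which is > -5142723
This sign pattern matches K.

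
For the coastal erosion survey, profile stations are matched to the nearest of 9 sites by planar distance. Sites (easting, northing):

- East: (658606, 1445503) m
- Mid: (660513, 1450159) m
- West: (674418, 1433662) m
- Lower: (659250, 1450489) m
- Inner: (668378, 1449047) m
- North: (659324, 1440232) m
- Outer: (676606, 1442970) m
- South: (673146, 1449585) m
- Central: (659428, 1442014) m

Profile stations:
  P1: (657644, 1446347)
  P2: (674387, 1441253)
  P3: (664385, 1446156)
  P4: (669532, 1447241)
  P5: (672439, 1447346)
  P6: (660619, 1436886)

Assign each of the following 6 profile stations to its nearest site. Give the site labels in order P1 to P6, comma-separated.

P1 → East (d²=1637780.00)
P2 → Outer (d²=7872050.00)
P3 → Inner (d²=24301930.00)
P4 → Inner (d²=4593352.00)
P5 → South (d²=5512970.00)
P6 → North (d²=12872741.00)

East, Outer, Inner, Inner, South, North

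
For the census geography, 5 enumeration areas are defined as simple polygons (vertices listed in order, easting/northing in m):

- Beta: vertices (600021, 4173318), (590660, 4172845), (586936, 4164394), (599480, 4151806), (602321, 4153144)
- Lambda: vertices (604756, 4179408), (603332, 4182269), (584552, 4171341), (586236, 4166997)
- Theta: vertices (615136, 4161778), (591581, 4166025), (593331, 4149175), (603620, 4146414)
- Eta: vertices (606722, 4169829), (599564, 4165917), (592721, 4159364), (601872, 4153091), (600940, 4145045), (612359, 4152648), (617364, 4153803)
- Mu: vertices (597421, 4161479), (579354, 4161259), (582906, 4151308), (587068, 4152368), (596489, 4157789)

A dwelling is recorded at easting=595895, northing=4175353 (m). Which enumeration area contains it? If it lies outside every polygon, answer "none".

Lambda

Cast a ray rightward from (595895, 4175353). For each polygon, the edges (by vertex number in listed order) whose endpoints lie on opposite sides of northing = 4175353, where each meets that height, and whether that is right or left of the point:
Beta: no edge straddles that height → 0 crossings.
Lambda: 2–3 at easting≈591446.7 (left), 4–1 at easting≈598705.0 (right) → 1 crossing.
Theta: no edge straddles that height → 0 crossings.
Eta: no edge straddles that height → 0 crossings.
Mu: no edge straddles that height → 0 crossings.
Only Lambda has an odd count, so the point is inside Lambda.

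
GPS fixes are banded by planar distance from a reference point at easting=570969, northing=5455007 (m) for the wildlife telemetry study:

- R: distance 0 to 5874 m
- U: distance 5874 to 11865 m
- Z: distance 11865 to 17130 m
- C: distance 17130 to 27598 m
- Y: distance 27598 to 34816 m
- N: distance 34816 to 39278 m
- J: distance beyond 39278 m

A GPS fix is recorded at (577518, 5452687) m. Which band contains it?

U

Distance = √((577518−570969)² + (5452687−5455007)²) = √(42889401.000 + 5382400.000) = 6947.791 m.
5874 ≤ 6947.791 < 11865 → U.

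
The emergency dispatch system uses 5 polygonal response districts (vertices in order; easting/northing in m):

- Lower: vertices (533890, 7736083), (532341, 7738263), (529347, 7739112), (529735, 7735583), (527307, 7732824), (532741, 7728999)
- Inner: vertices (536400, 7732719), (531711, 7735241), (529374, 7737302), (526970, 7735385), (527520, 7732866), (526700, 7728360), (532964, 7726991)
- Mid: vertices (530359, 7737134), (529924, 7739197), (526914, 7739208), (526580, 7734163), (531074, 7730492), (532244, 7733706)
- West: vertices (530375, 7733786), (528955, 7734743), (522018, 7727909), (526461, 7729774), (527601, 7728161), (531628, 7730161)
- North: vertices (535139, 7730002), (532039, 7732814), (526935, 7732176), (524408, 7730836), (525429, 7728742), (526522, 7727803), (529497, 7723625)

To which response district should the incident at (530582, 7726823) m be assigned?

Cast a ray rightward from (530582, 7726823). For each polygon, the edges (by vertex number in listed order) whose endpoints lie on opposite sides of northing = 7726823, where each meets that height, and whether that is right or left of the point:
Lower: no edge straddles that height → 0 crossings.
Inner: no edge straddles that height → 0 crossings.
Mid: no edge straddles that height → 0 crossings.
West: no edge straddles that height → 0 crossings.
North: 6–7 at easting≈527219.8 (left), 7–1 at easting≈532326.4 (right) → 1 crossing.
Only North has an odd count, so the point is inside North.

North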